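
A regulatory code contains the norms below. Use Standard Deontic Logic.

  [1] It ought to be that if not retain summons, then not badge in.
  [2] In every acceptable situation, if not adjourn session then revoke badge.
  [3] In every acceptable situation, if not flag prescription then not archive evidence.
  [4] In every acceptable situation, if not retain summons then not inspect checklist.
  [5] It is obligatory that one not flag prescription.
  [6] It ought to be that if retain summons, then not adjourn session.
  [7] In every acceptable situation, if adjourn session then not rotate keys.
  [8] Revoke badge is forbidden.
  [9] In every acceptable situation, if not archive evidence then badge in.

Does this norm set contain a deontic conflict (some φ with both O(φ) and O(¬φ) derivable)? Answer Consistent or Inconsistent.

Inconsistent

Premise 5 gives O(¬flag_prescription).
With premise 3, O(¬flag_prescription → ¬archive_evidence), the K-axiom yields O(¬archive_evidence).
Applying K to premise 9 (O(¬archive_evidence → badge_in)) and O(¬archive_evidence) yields O(badge_in).
Premise 1 is O(¬retain_summons → ¬badge_in); contrapositively O(badge_in → retain_summons). Since O(badge_in) holds, K gives O(retain_summons).
From O(retain_summons) and premise 6, O(retain_summons → ¬adjourn_session), we obtain O(¬adjourn_session).
Applying K to premise 2 (O(¬adjourn_session → revoke_badge)) and O(¬adjourn_session) yields O(revoke_badge).
Yet premise 8 is F(revoke_badge), i.e. O(¬revoke_badge).
We now have both O(revoke_badge) and O(¬revoke_badge) — revoke_badge is simultaneously obligatory and forbidden, violating the D-axiom.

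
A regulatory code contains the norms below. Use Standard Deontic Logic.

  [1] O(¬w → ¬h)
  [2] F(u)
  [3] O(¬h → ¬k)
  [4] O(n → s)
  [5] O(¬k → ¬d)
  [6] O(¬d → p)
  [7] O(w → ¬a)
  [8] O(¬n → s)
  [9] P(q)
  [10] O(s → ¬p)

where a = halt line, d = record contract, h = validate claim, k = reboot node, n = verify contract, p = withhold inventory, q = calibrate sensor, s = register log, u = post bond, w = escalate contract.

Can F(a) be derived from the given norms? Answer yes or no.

Premises 4 and 8 cover both cases: O(n → s) and O(¬n → s). Since n ∨ ¬n is a tautology, O(s) follows.
Premise 10 is O(s → ¬p); since O(s), deontic closure gives O(¬p).
Premise 6, O(¬d → p), contraposes to O(¬p → d); with O(¬p) we get O(d).
The contrapositive of premise 5 (O(¬k → ¬d)) is O(d → k), and O(d) is already established, so O(k).
Premise 3 is O(¬h → ¬k); contrapositively O(k → h). Since O(k) holds, K gives O(h).
Premise 1 is O(¬w → ¬h); contrapositively O(h → w). Since O(h) holds, K gives O(w).
From O(w) and premise 7, O(w → ¬a), we obtain O(¬a).
Premises 2, 9 do not contribute to this derivation.
So O(¬a) holds, i.e. F(a). The claim follows.

Yes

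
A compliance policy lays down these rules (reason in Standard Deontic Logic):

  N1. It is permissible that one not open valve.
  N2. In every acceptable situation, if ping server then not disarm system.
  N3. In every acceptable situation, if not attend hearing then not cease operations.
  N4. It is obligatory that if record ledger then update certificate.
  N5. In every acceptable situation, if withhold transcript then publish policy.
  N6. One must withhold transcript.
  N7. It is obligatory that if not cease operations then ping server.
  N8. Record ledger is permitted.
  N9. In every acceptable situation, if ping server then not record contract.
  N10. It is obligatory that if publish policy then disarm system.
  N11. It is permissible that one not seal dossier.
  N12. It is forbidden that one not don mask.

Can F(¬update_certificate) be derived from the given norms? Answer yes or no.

Premise 4 is O(record_ledger → update_certificate), but O(record_ledger) is not derivable from the premises (the permission P(record_ledger) asserts only ¬O(¬record_ledger), not O(record_ledger)), so it does not yield O(update_certificate).
No other premise forces O(update_certificate). An ideal world satisfying every premise can still have ¬update_certificate true, so F(¬update_certificate) is not derivable.

No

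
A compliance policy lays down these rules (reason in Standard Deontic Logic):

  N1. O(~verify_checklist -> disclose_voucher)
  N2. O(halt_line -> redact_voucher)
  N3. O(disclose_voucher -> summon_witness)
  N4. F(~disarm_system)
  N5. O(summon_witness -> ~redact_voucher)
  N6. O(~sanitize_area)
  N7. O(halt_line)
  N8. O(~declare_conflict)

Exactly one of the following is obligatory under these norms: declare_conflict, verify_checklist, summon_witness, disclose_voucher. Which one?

From premise 7 we have O(halt_line).
Applying K to premise 2 (O(halt_line -> redact_voucher)) and O(halt_line) yields O(redact_voucher).
Premise 5 is O(summon_witness -> ~redact_voucher); contrapositively O(redact_voucher -> ~summon_witness). Since O(redact_voucher) holds, K gives O(~summon_witness).
Premise 3 is O(disclose_voucher -> summon_witness); contrapositively O(~summon_witness -> ~disclose_voucher). Since O(~summon_witness) holds, K gives O(~disclose_voucher).
The contrapositive of premise 1 (O(~verify_checklist -> disclose_voucher)) is O(~disclose_voucher -> verify_checklist), and O(~disclose_voucher) is already established, so O(verify_checklist).
So O(verify_checklist) holds — verify_checklist is obligatory. None of the other listed options is made obligatory by any chain of premises.

verify_checklist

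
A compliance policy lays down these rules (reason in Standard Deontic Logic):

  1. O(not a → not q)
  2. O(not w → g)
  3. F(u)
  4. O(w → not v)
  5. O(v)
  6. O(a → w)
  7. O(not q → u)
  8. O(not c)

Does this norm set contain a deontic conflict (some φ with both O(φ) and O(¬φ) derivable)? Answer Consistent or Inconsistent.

F(u) at premise 3 means O(not u).
Premise 7 is O(not q → u); contrapositively O(not u → q). Since O(not u) holds, K gives O(q).
Premise 1, O(not a → not q), contraposes to O(q → a); with O(q) we get O(a).
Applying K to premise 6 (O(a → w)) and O(a) yields O(w).
With premise 4, O(w → not v), the K-axiom yields O(not v).
However, premise 5 gives O(v).
We now have both O(not v) and O(v) — v is simultaneously obligatory and forbidden, violating the D-axiom.

Inconsistent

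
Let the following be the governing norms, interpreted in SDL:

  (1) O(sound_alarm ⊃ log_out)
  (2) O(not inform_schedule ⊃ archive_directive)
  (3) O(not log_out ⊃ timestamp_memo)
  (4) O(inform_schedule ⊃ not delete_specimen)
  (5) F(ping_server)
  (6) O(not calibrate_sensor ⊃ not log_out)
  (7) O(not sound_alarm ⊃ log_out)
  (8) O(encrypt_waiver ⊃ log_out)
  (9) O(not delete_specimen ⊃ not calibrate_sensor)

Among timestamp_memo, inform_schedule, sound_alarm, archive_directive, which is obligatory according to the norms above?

Premises 7 and 1 are O(not sound_alarm ⊃ log_out) and O(sound_alarm ⊃ log_out); every ideal world satisfies not sound_alarm or sound_alarm, so in either case log_out holds — hence O(log_out).
Premise 6, O(not calibrate_sensor ⊃ not log_out), contraposes to O(log_out ⊃ calibrate_sensor); with O(log_out) we get O(calibrate_sensor).
Premise 9 is O(not delete_specimen ⊃ not calibrate_sensor); contrapositively O(calibrate_sensor ⊃ delete_specimen). Since O(calibrate_sensor) holds, K gives O(delete_specimen).
Premise 4 is O(inform_schedule ⊃ not delete_specimen); contrapositively O(delete_specimen ⊃ not inform_schedule). Since O(delete_specimen) holds, K gives O(not inform_schedule).
From O(not inform_schedule) and premise 2, O(not inform_schedule ⊃ archive_directive), we obtain O(archive_directive).
So O(archive_directive) holds — archive_directive is obligatory. None of the other listed options is made obligatory by any chain of premises.

archive_directive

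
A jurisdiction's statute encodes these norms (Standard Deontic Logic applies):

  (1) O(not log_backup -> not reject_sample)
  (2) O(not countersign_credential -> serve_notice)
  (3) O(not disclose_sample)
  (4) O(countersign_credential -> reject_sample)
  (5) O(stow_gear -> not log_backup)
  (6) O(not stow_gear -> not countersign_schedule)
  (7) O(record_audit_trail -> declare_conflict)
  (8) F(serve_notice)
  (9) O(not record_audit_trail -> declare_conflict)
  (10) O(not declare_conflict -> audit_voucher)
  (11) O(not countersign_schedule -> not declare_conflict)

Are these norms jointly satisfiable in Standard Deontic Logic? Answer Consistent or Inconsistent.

By case analysis on record_audit_trail: premise 7 gives O(record_audit_trail -> declare_conflict) and premise 9 gives O(not record_audit_trail -> declare_conflict), so O(declare_conflict) either way.
The contrapositive of premise 11 (O(not countersign_schedule -> not declare_conflict)) is O(declare_conflict -> countersign_schedule), and O(declare_conflict) is already established, so O(countersign_schedule).
The contrapositive of premise 6 (O(not stow_gear -> not countersign_schedule)) is O(countersign_schedule -> stow_gear), and O(countersign_schedule) is already established, so O(stow_gear).
With premise 5, O(stow_gear -> not log_backup), the K-axiom yields O(not log_backup).
Applying K to premise 1 (O(not log_backup -> not reject_sample)) and O(not log_backup) yields O(not reject_sample).
Premise 4 is O(countersign_credential -> reject_sample); contrapositively O(not reject_sample -> not countersign_credential). Since O(not reject_sample) holds, K gives O(not countersign_credential).
With premise 2, O(not countersign_credential -> serve_notice), the K-axiom yields O(serve_notice).
Yet premise 8 is F(serve_notice), i.e. O(not serve_notice).
We now have both O(serve_notice) and O(not serve_notice) — serve_notice is simultaneously obligatory and forbidden, violating the D-axiom.

Inconsistent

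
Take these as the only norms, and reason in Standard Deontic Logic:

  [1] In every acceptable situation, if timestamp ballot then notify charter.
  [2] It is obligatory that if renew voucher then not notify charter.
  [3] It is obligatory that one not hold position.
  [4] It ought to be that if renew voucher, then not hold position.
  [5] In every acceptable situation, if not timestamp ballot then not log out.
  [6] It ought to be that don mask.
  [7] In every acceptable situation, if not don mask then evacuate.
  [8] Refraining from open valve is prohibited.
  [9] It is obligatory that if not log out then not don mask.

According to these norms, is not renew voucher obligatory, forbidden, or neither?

Premise 6 gives O(don_mask).
The contrapositive of premise 9 (O(¬log_out → ¬don_mask)) is O(don_mask → log_out), and O(don_mask) is already established, so O(log_out).
The contrapositive of premise 5 (O(¬timestamp_ballot → ¬log_out)) is O(log_out → timestamp_ballot), and O(log_out) is already established, so O(timestamp_ballot).
Premise 1 is O(timestamp_ballot → notify_charter); since O(timestamp_ballot), deontic closure gives O(notify_charter).
The contrapositive of premise 2 (O(renew_voucher → ¬notify_charter)) is O(notify_charter → ¬renew_voucher), and O(notify_charter) is already established, so O(¬renew_voucher).
Premises 3, 4, 7, 8 do not contribute to this derivation.
Hence ¬renew_voucher is obligatory.

Obligatory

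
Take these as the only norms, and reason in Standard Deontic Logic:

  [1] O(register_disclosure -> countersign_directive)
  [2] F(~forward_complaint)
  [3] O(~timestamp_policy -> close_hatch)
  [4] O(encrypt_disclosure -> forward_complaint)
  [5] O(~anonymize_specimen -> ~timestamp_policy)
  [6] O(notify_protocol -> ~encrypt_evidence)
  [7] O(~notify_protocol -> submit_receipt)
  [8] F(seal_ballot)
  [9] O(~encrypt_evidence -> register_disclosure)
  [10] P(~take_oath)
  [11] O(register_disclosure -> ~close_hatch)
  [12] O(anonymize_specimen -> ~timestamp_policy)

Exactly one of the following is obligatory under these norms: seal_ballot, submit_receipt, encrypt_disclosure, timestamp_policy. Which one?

submit_receipt

Premises 12 and 5 are O(anonymize_specimen -> ~timestamp_policy) and O(~anonymize_specimen -> ~timestamp_policy); every ideal world satisfies anonymize_specimen or ~anonymize_specimen, so in either case ~timestamp_policy holds — hence O(~timestamp_policy).
From O(~timestamp_policy) and premise 3, O(~timestamp_policy -> close_hatch), we obtain O(close_hatch).
Premise 11 is O(register_disclosure -> ~close_hatch); contrapositively O(close_hatch -> ~register_disclosure). Since O(close_hatch) holds, K gives O(~register_disclosure).
Premise 9 is O(~encrypt_evidence -> register_disclosure); contrapositively O(~register_disclosure -> encrypt_evidence). Since O(~register_disclosure) holds, K gives O(encrypt_evidence).
Premise 6, O(notify_protocol -> ~encrypt_evidence), contraposes to O(encrypt_evidence -> ~notify_protocol); with O(encrypt_evidence) we get O(~notify_protocol).
Premise 7 is O(~notify_protocol -> submit_receipt); since O(~notify_protocol), deontic closure gives O(submit_receipt).
So O(submit_receipt) holds — submit_receipt is obligatory. None of the other listed options is made obligatory by any chain of premises.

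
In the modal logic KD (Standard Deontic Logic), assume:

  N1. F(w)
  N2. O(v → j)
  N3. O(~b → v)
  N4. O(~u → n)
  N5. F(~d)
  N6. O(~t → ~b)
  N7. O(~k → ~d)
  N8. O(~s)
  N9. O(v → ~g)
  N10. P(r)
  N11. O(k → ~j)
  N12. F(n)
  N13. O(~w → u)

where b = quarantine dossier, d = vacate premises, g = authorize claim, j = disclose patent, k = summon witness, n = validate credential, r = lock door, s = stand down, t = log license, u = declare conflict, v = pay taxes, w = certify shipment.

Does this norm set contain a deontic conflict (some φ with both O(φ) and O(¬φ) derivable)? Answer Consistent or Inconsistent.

Premise 4 is O(~u → n), but O(~u) is not derivable from the premises, so it does not yield O(n).
So O(n) is not derivable, and the apparent clash with O(~n) does not arise.
A world satisfying every obligation exists (e.g. b=true, d=true, g=false, j=false, k=true, n=false, r=false, s=false, t=true, u=true, v=false, w=false); no atom is both obligatory and forbidden, so the set is consistent.

Consistent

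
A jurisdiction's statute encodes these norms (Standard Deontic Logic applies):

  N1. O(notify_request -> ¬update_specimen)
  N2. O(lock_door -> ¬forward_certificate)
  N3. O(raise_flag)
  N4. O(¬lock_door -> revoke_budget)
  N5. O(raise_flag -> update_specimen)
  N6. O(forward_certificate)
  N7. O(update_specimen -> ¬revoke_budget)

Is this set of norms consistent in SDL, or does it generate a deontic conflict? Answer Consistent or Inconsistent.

From premise 6 we have O(forward_certificate).
The contrapositive of premise 2 (O(lock_door -> ¬forward_certificate)) is O(forward_certificate -> ¬lock_door), and O(forward_certificate) is already established, so O(¬lock_door).
From O(¬lock_door) and premise 4, O(¬lock_door -> revoke_budget), we obtain O(revoke_budget).
The contrapositive of premise 7 (O(update_specimen -> ¬revoke_budget)) is O(revoke_budget -> ¬update_specimen), and O(revoke_budget) is already established, so O(¬update_specimen).
Premise 5 is O(raise_flag -> update_specimen); contrapositively O(¬update_specimen -> ¬raise_flag). Since O(¬update_specimen) holds, K gives O(¬raise_flag).
However, premise 3 gives O(raise_flag).
We now have both O(¬raise_flag) and O(raise_flag) — raise_flag is simultaneously obligatory and forbidden, violating the D-axiom.

Inconsistent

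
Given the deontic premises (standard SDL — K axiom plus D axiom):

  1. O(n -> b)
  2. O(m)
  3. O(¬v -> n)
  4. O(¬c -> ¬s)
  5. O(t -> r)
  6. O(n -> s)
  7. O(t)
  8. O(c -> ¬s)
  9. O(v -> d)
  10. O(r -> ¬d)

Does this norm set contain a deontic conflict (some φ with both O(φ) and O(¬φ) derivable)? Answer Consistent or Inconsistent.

Inconsistent

Premises 8 and 4 cover both cases: O(c -> ¬s) and O(¬c -> ¬s). Since c ∨ ¬c is a tautology, O(¬s) follows.
The contrapositive of premise 6 (O(n -> s)) is O(¬s -> ¬n), and O(¬s) is already established, so O(¬n).
The contrapositive of premise 3 (O(¬v -> n)) is O(¬n -> v), and O(¬n) is already established, so O(v).
Premise 9 is O(v -> d); since O(v), deontic closure gives O(d).
The contrapositive of premise 10 (O(r -> ¬d)) is O(d -> ¬r), and O(d) is already established, so O(¬r).
Premise 5 is O(t -> r); contrapositively O(¬r -> ¬t). Since O(¬r) holds, K gives O(¬t).
But premise 7 directly asserts O(t).
We now have both O(¬t) and O(t) — t is simultaneously obligatory and forbidden, violating the D-axiom.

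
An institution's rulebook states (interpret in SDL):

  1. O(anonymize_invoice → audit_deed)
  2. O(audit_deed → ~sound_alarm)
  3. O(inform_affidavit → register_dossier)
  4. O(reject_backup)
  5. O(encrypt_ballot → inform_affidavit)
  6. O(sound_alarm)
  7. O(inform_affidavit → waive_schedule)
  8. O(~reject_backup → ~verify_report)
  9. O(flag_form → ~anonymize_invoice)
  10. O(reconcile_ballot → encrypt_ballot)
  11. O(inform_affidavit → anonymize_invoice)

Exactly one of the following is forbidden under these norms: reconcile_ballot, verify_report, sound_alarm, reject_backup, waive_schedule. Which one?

reconcile_ballot

Premise 6 gives O(sound_alarm).
Premise 2 is O(audit_deed → ~sound_alarm); contrapositively O(sound_alarm → ~audit_deed). Since O(sound_alarm) holds, K gives O(~audit_deed).
Premise 1 is O(anonymize_invoice → audit_deed); contrapositively O(~audit_deed → ~anonymize_invoice). Since O(~audit_deed) holds, K gives O(~anonymize_invoice).
The contrapositive of premise 11 (O(inform_affidavit → anonymize_invoice)) is O(~anonymize_invoice → ~inform_affidavit), and O(~anonymize_invoice) is already established, so O(~inform_affidavit).
The contrapositive of premise 5 (O(encrypt_ballot → inform_affidavit)) is O(~inform_affidavit → ~encrypt_ballot), and O(~inform_affidavit) is already established, so O(~encrypt_ballot).
Premise 10 is O(reconcile_ballot → encrypt_ballot); contrapositively O(~encrypt_ballot → ~reconcile_ballot). Since O(~encrypt_ballot) holds, K gives O(~reconcile_ballot).
So O(~reconcile_ballot) holds, i.e. reconcile_ballot is forbidden. None of the other listed options is forbidden under the premises.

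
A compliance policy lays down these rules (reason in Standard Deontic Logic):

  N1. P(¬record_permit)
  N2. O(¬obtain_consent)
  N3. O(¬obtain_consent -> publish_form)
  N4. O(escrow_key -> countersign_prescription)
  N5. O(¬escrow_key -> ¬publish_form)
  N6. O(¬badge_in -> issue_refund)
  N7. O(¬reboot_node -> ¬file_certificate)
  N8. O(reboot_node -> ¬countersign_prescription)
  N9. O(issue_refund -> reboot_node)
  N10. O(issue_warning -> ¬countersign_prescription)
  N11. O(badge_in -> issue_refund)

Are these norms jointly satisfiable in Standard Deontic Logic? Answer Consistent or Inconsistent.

Inconsistent

By case analysis on ¬badge_in: premise 6 gives O(¬badge_in -> issue_refund) and premise 11 gives O(badge_in -> issue_refund), so O(issue_refund) either way.
Premise 9 is O(issue_refund -> reboot_node); since O(issue_refund), deontic closure gives O(reboot_node).
With premise 8, O(reboot_node -> ¬countersign_prescription), the K-axiom yields O(¬countersign_prescription).
The contrapositive of premise 4 (O(escrow_key -> countersign_prescription)) is O(¬countersign_prescription -> ¬escrow_key), and O(¬countersign_prescription) is already established, so O(¬escrow_key).
From O(¬escrow_key) and premise 5, O(¬escrow_key -> ¬publish_form), we obtain O(¬publish_form).
The contrapositive of premise 3 (O(¬obtain_consent -> publish_form)) is O(¬publish_form -> obtain_consent), and O(¬publish_form) is already established, so O(obtain_consent).
Yet premise 2 states O(¬obtain_consent).
We now have both O(obtain_consent) and O(¬obtain_consent) — obtain_consent is simultaneously obligatory and forbidden, violating the D-axiom.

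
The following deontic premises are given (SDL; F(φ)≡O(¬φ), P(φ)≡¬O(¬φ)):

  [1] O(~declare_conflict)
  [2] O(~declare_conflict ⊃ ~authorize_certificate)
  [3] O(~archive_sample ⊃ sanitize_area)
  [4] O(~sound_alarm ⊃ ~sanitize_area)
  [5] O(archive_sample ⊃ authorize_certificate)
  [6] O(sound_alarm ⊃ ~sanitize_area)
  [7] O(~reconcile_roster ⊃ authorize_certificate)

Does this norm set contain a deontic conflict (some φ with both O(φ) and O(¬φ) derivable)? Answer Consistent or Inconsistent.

Inconsistent

Premises 4 and 6 cover both cases: O(~sound_alarm ⊃ ~sanitize_area) and O(sound_alarm ⊃ ~sanitize_area). Since ~sound_alarm ∨ sound_alarm is a tautology, O(~sanitize_area) follows.
Premise 3, O(~archive_sample ⊃ sanitize_area), contraposes to O(~sanitize_area ⊃ archive_sample); with O(~sanitize_area) we get O(archive_sample).
Premise 5 is O(archive_sample ⊃ authorize_certificate); since O(archive_sample), deontic closure gives O(authorize_certificate).
Premise 2 is O(~declare_conflict ⊃ ~authorize_certificate); contrapositively O(authorize_certificate ⊃ declare_conflict). Since O(authorize_certificate) holds, K gives O(declare_conflict).
However, premise 1 gives O(~declare_conflict).
We now have both O(declare_conflict) and O(~declare_conflict) — declare_conflict is simultaneously obligatory and forbidden, violating the D-axiom.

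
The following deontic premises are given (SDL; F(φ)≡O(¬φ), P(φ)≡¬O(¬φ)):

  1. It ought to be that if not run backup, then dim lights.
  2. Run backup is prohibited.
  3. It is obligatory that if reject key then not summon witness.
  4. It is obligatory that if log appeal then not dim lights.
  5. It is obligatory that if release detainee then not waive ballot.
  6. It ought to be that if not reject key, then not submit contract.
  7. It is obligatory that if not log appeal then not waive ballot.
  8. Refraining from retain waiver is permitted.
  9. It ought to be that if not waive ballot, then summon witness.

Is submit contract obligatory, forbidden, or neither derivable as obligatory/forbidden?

Premise 2 is F(run_backup), i.e. O(¬run_backup).
Premise 1 is O(¬run_backup → dim_lights); since O(¬run_backup), deontic closure gives O(dim_lights).
The contrapositive of premise 4 (O(log_appeal → ¬dim_lights)) is O(dim_lights → ¬log_appeal), and O(dim_lights) is already established, so O(¬log_appeal).
From O(¬log_appeal) and premise 7, O(¬log_appeal → ¬waive_ballot), we obtain O(¬waive_ballot).
From O(¬waive_ballot) and premise 9, O(¬waive_ballot → summon_witness), we obtain O(summon_witness).
Premise 3 is O(reject_key → ¬summon_witness); contrapositively O(summon_witness → ¬reject_key). Since O(summon_witness) holds, K gives O(¬reject_key).
Premise 6 is O(¬reject_key → ¬submit_contract); since O(¬reject_key), deontic closure gives O(¬submit_contract).
Premises 5, 8 do not contribute to this derivation.
Thus O(¬submit_contract), which is F(submit_contract): submit_contract is forbidden.

Forbidden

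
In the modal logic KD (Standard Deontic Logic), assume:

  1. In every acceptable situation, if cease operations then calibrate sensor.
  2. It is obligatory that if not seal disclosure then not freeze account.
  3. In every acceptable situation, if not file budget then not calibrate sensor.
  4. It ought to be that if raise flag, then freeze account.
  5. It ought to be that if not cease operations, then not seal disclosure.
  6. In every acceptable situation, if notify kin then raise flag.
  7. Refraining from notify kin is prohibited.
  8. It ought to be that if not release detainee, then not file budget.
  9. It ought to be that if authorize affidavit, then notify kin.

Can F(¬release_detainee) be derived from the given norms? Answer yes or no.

Yes

F(¬notify_kin) at premise 7 means O(notify_kin).
From O(notify_kin) and premise 6, O(notify_kin → raise_flag), we obtain O(raise_flag).
From O(raise_flag) and premise 4, O(raise_flag → freeze_account), we obtain O(freeze_account).
Premise 2 is O(¬seal_disclosure → ¬freeze_account); contrapositively O(freeze_account → seal_disclosure). Since O(freeze_account) holds, K gives O(seal_disclosure).
Premise 5 is O(¬cease_operations → ¬seal_disclosure); contrapositively O(seal_disclosure → cease_operations). Since O(seal_disclosure) holds, K gives O(cease_operations).
Premise 1 is O(cease_operations → calibrate_sensor); since O(cease_operations), deontic closure gives O(calibrate_sensor).
Premise 3 is O(¬file_budget → ¬calibrate_sensor); contrapositively O(calibrate_sensor → file_budget). Since O(calibrate_sensor) holds, K gives O(file_budget).
Premise 8 is O(¬release_detainee → ¬file_budget); contrapositively O(file_budget → release_detainee). Since O(file_budget) holds, K gives O(release_detainee).
Premise 9 does not contribute to this derivation.
So O(release_detainee) holds, i.e. F(¬release_detainee). The claim follows.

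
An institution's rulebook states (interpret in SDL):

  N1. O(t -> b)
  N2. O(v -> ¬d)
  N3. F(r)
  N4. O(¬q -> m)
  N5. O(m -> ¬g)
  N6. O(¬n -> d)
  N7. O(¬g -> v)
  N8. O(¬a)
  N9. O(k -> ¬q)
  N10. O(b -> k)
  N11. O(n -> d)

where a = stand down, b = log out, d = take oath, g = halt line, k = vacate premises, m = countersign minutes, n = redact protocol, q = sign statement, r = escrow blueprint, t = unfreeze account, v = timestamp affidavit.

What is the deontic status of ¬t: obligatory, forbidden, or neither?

By case analysis on ¬n: premise 6 gives O(¬n -> d) and premise 11 gives O(n -> d), so O(d) either way.
Premise 2, O(v -> ¬d), contraposes to O(d -> ¬v); with O(d) we get O(¬v).
Premise 7 is O(¬g -> v); contrapositively O(¬v -> g). Since O(¬v) holds, K gives O(g).
The contrapositive of premise 5 (O(m -> ¬g)) is O(g -> ¬m), and O(g) is already established, so O(¬m).
Premise 4 is O(¬q -> m); contrapositively O(¬m -> q). Since O(¬m) holds, K gives O(q).
The contrapositive of premise 9 (O(k -> ¬q)) is O(q -> ¬k), and O(q) is already established, so O(¬k).
The contrapositive of premise 10 (O(b -> k)) is O(¬k -> ¬b), and O(¬k) is already established, so O(¬b).
Premise 1, O(t -> b), contraposes to O(¬b -> ¬t); with O(¬b) we get O(¬t).
Premises 3, 8 do not contribute to this derivation.
Hence ¬t is obligatory.

Obligatory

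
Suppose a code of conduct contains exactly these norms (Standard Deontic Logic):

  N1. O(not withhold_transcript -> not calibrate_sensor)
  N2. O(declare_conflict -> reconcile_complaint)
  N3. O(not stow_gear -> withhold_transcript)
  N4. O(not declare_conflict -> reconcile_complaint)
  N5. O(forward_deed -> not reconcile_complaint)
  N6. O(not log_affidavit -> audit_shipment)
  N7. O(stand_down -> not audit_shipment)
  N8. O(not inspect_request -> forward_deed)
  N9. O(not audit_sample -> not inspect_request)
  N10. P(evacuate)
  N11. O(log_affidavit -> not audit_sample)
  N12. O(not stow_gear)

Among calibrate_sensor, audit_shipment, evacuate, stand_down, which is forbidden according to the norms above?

stand_down

Premises 4 and 2 cover both cases: O(not declare_conflict -> reconcile_complaint) and O(declare_conflict -> reconcile_complaint). Since not declare_conflict ∨ declare_conflict is a tautology, O(reconcile_complaint) follows.
Premise 5 is O(forward_deed -> not reconcile_complaint); contrapositively O(reconcile_complaint -> not forward_deed). Since O(reconcile_complaint) holds, K gives O(not forward_deed).
The contrapositive of premise 8 (O(not inspect_request -> forward_deed)) is O(not forward_deed -> inspect_request), and O(not forward_deed) is already established, so O(inspect_request).
The contrapositive of premise 9 (O(not audit_sample -> not inspect_request)) is O(inspect_request -> audit_sample), and O(inspect_request) is already established, so O(audit_sample).
The contrapositive of premise 11 (O(log_affidavit -> not audit_sample)) is O(audit_sample -> not log_affidavit), and O(audit_sample) is already established, so O(not log_affidavit).
Premise 6 is O(not log_affidavit -> audit_shipment); since O(not log_affidavit), deontic closure gives O(audit_shipment).
Premise 7 is O(stand_down -> not audit_shipment); contrapositively O(audit_shipment -> not stand_down). Since O(audit_shipment) holds, K gives O(not stand_down).
So O(not stand_down) holds, i.e. stand_down is forbidden. None of the other listed options is forbidden under the premises.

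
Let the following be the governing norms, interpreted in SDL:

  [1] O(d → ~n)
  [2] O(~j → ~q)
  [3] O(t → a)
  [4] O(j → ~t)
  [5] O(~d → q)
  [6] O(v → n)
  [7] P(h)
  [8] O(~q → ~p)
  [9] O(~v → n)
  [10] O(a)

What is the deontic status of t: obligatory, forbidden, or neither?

By case analysis on ~v: premise 9 gives O(~v → n) and premise 6 gives O(v → n), so O(n) either way.
Premise 1 is O(d → ~n); contrapositively O(n → ~d). Since O(n) holds, K gives O(~d).
From O(~d) and premise 5, O(~d → q), we obtain O(q).
Premise 2, O(~j → ~q), contraposes to O(q → j); with O(q) we get O(j).
From O(j) and premise 4, O(j → ~t), we obtain O(~t).
Premises 3, 7, 8, 10 do not contribute to this derivation.
Thus O(~t), which is F(t): t is forbidden.

Forbidden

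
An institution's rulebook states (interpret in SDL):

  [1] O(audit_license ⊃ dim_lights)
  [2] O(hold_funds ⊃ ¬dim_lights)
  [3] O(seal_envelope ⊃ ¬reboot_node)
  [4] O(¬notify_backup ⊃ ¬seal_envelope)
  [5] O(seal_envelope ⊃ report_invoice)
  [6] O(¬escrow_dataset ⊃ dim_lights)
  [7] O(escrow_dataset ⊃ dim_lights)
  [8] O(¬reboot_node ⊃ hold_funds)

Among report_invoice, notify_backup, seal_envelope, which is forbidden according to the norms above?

By case analysis on ¬escrow_dataset: premise 6 gives O(¬escrow_dataset ⊃ dim_lights) and premise 7 gives O(escrow_dataset ⊃ dim_lights), so O(dim_lights) either way.
Premise 2 is O(hold_funds ⊃ ¬dim_lights); contrapositively O(dim_lights ⊃ ¬hold_funds). Since O(dim_lights) holds, K gives O(¬hold_funds).
Premise 8, O(¬reboot_node ⊃ hold_funds), contraposes to O(¬hold_funds ⊃ reboot_node); with O(¬hold_funds) we get O(reboot_node).
Premise 3, O(seal_envelope ⊃ ¬reboot_node), contraposes to O(reboot_node ⊃ ¬seal_envelope); with O(reboot_node) we get O(¬seal_envelope).
So O(¬seal_envelope) holds, i.e. seal_envelope is forbidden. None of the other listed options is forbidden under the premises.

seal_envelope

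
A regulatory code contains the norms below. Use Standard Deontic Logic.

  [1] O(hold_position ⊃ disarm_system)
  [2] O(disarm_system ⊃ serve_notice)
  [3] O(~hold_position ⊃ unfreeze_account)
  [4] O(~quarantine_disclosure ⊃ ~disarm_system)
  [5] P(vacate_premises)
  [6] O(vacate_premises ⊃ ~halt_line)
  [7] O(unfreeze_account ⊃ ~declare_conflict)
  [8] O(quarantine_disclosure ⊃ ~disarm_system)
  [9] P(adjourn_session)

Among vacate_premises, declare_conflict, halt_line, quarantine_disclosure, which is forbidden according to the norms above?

Premises 4 and 8 cover both cases: O(~quarantine_disclosure ⊃ ~disarm_system) and O(quarantine_disclosure ⊃ ~disarm_system). Since ~quarantine_disclosure ∨ quarantine_disclosure is a tautology, O(~disarm_system) follows.
The contrapositive of premise 1 (O(hold_position ⊃ disarm_system)) is O(~disarm_system ⊃ ~hold_position), and O(~disarm_system) is already established, so O(~hold_position).
Premise 3 is O(~hold_position ⊃ unfreeze_account); since O(~hold_position), deontic closure gives O(unfreeze_account).
Applying K to premise 7 (O(unfreeze_account ⊃ ~declare_conflict)) and O(unfreeze_account) yields O(~declare_conflict).
So O(~declare_conflict) holds, i.e. declare_conflict is forbidden. None of the other listed options is forbidden under the premises.

declare_conflict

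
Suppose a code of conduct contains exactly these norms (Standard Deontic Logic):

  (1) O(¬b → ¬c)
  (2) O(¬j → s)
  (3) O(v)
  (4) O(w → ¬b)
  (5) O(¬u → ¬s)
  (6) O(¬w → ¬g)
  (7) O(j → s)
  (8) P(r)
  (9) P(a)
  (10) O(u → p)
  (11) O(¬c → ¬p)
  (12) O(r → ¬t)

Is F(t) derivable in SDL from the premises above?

No

Premise 12 is O(r → ¬t), but O(r) is not derivable from the premises (the permission P(r) asserts only ¬O(¬r), not O(r)), so it does not yield O(¬t).
No other premise forces O(¬t). An ideal world satisfying every premise can still have t true, so F(t) is not derivable.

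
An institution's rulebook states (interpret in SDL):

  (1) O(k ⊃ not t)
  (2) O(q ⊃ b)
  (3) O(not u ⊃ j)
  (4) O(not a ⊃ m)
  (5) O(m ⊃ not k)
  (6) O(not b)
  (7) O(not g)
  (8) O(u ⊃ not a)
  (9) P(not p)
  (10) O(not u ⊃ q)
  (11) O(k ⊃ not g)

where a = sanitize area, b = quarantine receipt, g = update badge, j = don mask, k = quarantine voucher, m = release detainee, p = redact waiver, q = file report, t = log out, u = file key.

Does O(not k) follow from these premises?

From premise 6 we have O(not b).
The contrapositive of premise 2 (O(q ⊃ b)) is O(not b ⊃ not q), and O(not b) is already established, so O(not q).
Premise 10 is O(not u ⊃ q); contrapositively O(not q ⊃ u). Since O(not q) holds, K gives O(u).
Applying K to premise 8 (O(u ⊃ not a)) and O(u) yields O(not a).
Premise 4 is O(not a ⊃ m); since O(not a), deontic closure gives O(m).
Premise 5 is O(m ⊃ not k); since O(m), deontic closure gives O(not k).
Premises 1, 3, 7, 9, 11 do not contribute to this derivation.
So O(not k) follows.

Yes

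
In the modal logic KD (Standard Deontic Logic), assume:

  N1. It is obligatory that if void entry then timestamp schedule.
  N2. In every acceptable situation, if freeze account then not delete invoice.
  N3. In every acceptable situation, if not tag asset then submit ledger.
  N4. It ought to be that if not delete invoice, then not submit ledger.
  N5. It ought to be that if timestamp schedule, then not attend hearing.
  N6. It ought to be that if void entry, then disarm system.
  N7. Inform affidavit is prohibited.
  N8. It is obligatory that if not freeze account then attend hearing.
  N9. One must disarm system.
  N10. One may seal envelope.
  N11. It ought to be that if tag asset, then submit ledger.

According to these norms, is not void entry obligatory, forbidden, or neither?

Obligatory

By case analysis on tag_asset: premise 11 gives O(tag_asset → submit_ledger) and premise 3 gives O(¬tag_asset → submit_ledger), so O(submit_ledger) either way.
The contrapositive of premise 4 (O(¬delete_invoice → ¬submit_ledger)) is O(submit_ledger → delete_invoice), and O(submit_ledger) is already established, so O(delete_invoice).
The contrapositive of premise 2 (O(freeze_account → ¬delete_invoice)) is O(delete_invoice → ¬freeze_account), and O(delete_invoice) is already established, so O(¬freeze_account).
Applying K to premise 8 (O(¬freeze_account → attend_hearing)) and O(¬freeze_account) yields O(attend_hearing).
Premise 5 is O(timestamp_schedule → ¬attend_hearing); contrapositively O(attend_hearing → ¬timestamp_schedule). Since O(attend_hearing) holds, K gives O(¬timestamp_schedule).
Premise 1 is O(void_entry → timestamp_schedule); contrapositively O(¬timestamp_schedule → ¬void_entry). Since O(¬timestamp_schedule) holds, K gives O(¬void_entry).
Premises 6, 7, 9, 10 do not contribute to this derivation.
Hence ¬void_entry is obligatory.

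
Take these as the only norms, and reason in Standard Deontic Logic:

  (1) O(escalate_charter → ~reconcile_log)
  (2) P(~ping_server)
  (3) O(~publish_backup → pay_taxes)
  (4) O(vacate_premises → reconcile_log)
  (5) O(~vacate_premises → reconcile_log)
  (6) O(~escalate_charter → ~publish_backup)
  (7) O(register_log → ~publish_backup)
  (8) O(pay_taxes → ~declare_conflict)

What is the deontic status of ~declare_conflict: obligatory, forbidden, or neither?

Obligatory

Premises 5 and 4 cover both cases: O(~vacate_premises → reconcile_log) and O(vacate_premises → reconcile_log). Since ~vacate_premises ∨ vacate_premises is a tautology, O(reconcile_log) follows.
Premise 1, O(escalate_charter → ~reconcile_log), contraposes to O(reconcile_log → ~escalate_charter); with O(reconcile_log) we get O(~escalate_charter).
Applying K to premise 6 (O(~escalate_charter → ~publish_backup)) and O(~escalate_charter) yields O(~publish_backup).
Premise 3 is O(~publish_backup → pay_taxes); since O(~publish_backup), deontic closure gives O(pay_taxes).
Premise 8 is O(pay_taxes → ~declare_conflict); since O(pay_taxes), deontic closure gives O(~declare_conflict).
Premises 2, 7 do not contribute to this derivation.
Hence ~declare_conflict is obligatory.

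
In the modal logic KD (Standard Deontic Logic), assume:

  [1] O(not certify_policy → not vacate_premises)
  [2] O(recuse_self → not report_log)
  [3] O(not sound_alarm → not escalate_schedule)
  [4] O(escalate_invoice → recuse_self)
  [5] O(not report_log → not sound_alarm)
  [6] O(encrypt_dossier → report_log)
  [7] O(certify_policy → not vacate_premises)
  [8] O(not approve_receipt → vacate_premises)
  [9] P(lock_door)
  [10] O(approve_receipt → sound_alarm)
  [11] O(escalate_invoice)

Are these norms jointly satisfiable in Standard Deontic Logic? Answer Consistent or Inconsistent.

Inconsistent

Premises 1 and 7 are O(not certify_policy → not vacate_premises) and O(certify_policy → not vacate_premises); every ideal world satisfies not certify_policy or certify_policy, so in either case not vacate_premises holds — hence O(not vacate_premises).
Premise 8, O(not approve_receipt → vacate_premises), contraposes to O(not vacate_premises → approve_receipt); with O(not vacate_premises) we get O(approve_receipt).
With premise 10, O(approve_receipt → sound_alarm), the K-axiom yields O(sound_alarm).
The contrapositive of premise 5 (O(not report_log → not sound_alarm)) is O(sound_alarm → report_log), and O(sound_alarm) is already established, so O(report_log).
Premise 2 is O(recuse_self → not report_log); contrapositively O(report_log → not recuse_self). Since O(report_log) holds, K gives O(not recuse_self).
Premise 4 is O(escalate_invoice → recuse_self); contrapositively O(not recuse_self → not escalate_invoice). Since O(not recuse_self) holds, K gives O(not escalate_invoice).
However, premise 11 gives O(escalate_invoice).
We now have both O(not escalate_invoice) and O(escalate_invoice) — escalate_invoice is simultaneously obligatory and forbidden, violating the D-axiom.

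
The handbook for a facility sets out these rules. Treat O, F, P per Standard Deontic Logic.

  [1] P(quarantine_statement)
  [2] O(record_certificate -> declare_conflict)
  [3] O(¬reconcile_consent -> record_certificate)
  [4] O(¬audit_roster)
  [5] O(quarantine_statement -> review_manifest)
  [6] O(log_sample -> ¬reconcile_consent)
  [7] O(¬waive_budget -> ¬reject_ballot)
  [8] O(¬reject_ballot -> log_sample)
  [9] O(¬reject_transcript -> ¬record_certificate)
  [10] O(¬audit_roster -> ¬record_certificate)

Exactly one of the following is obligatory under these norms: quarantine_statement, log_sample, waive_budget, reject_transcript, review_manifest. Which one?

waive_budget

From premise 4 we have O(¬audit_roster).
With premise 10, O(¬audit_roster -> ¬record_certificate), the K-axiom yields O(¬record_certificate).
Premise 3, O(¬reconcile_consent -> record_certificate), contraposes to O(¬record_certificate -> reconcile_consent); with O(¬record_certificate) we get O(reconcile_consent).
The contrapositive of premise 6 (O(log_sample -> ¬reconcile_consent)) is O(reconcile_consent -> ¬log_sample), and O(reconcile_consent) is already established, so O(¬log_sample).
The contrapositive of premise 8 (O(¬reject_ballot -> log_sample)) is O(¬log_sample -> reject_ballot), and O(¬log_sample) is already established, so O(reject_ballot).
The contrapositive of premise 7 (O(¬waive_budget -> ¬reject_ballot)) is O(reject_ballot -> waive_budget), and O(reject_ballot) is already established, so O(waive_budget).
So O(waive_budget) holds — waive_budget is obligatory. None of the other listed options is made obligatory by any chain of premises.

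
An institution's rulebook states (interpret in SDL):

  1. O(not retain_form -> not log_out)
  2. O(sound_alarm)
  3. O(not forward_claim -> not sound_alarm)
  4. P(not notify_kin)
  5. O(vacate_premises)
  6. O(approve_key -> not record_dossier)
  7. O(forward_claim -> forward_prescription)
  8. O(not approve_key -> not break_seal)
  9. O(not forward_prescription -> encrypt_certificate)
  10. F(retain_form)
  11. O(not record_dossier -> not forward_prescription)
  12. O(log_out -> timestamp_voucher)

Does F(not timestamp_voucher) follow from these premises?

No

Premise 12 is O(log_out -> timestamp_voucher), but O(log_out) is not derivable from the premises, so it does not yield O(timestamp_voucher).
No other premise forces O(timestamp_voucher). An ideal world satisfying every premise can still have not timestamp_voucher true, so F(not timestamp_voucher) is not derivable.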